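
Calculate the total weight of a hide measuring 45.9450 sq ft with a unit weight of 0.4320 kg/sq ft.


Formula: Weight = area * weight_per_sqft
Substituting: Weight = 45.9450 * 0.4320
Result: 19.8482 kg


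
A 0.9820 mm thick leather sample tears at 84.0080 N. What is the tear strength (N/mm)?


Formula: Tear strength = force / thickness
Substituting: Tear strength = 84.0080 / 0.9820
Result: 85.5479 N/mm


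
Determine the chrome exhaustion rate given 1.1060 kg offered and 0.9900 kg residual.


Formula: Uptake = (offered - residual) / offered * 100
Substituting: Uptake = (1.1060 - 0.9900) / 1.1060 * 100
Result: 10.4882 %


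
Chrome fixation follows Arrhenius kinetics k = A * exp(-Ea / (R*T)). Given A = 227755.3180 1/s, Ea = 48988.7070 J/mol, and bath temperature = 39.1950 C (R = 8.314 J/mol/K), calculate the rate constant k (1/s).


T_K = T_C + 273.15 = 39.1950 + 273.15 = 312.3450 K
exponent = -Ea / (R * T_K) = -48988.7070 / (8.314 * 312.3450) = -18.8648
k = A * exp(exponent) = 227755.3180 * exp(-18.8648) = 0.00146085 1/s


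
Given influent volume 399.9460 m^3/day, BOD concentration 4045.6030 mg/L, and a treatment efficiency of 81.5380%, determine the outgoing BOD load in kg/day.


Load_in = volume * conc / 1000 = 399.9460 * 4045.6030 / 1000 = 1618.0227 kg/day
Removed = Load_in * eff / 100 = 1618.0227 * 81.5380 / 100 = 1319.3034 kg/day
Load_out = Load_in - Removed = 1618.0227 - 1319.3034 = 298.7194 kg/day


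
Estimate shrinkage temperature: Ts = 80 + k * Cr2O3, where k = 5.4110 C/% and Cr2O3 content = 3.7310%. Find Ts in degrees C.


Formula: Ts = 80 + k * Cr2O3
Substituting: Ts = 80 + 5.4110 * 3.7310
Result: 100.1884 C


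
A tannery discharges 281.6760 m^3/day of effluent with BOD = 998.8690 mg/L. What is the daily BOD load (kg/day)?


Formula: BOD_load = volume * conc / 1000
Substituting: BOD_load = 281.6760 * 998.8690 / 1000
Result: 281.3574 kg/day


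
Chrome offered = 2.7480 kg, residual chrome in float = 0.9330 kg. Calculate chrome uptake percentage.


Formula: Uptake = (offered - residual) / offered * 100
Substituting: Uptake = (2.7480 - 0.9330) / 2.7480 * 100
Result: 66.0480 %


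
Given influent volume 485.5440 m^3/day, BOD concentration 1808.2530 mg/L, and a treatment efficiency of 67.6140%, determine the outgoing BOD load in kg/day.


Load_in = volume * conc / 1000 = 485.5440 * 1808.2530 / 1000 = 877.9864 kg/day
Removed = Load_in * eff / 100 = 877.9864 * 67.6140 / 100 = 593.6417 kg/day
Load_out = Load_in - Removed = 877.9864 - 593.6417 = 284.3447 kg/day


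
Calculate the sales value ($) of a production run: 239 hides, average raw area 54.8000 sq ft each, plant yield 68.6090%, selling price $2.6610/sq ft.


Raw_total = N * avg_area = 239 * 54.8000 = 13097.2000 sq ft
Finished = Raw_total * yield / 100 = 13097.2000 * 68.6090 / 100 = 8985.8579 sq ft
Value = Finished * price = 8985.8579 * 2.6610 = 23911.3680 $


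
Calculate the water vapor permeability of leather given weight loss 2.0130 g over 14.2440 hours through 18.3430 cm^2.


Formula: WVP = loss / (area * time)
Substituting: WVP = 2.0130 / (18.3430 * 14.2440)
Result: 0.00770445 g/(cm^2*hr)


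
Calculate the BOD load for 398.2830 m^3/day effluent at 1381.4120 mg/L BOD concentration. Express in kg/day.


Formula: BOD_load = volume * conc / 1000
Substituting: BOD_load = 398.2830 * 1381.4120 / 1000
Result: 550.1929 kg/day


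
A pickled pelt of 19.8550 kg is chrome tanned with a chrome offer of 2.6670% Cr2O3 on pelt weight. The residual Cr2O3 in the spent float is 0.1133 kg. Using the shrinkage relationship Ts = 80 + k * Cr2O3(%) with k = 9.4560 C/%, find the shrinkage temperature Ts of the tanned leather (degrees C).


Offered = pelt * offer_pct / 100 = 19.8550 * 2.6670 / 100 = 0.5295 kg
Uptake = offered - residual = 0.5295 - 0.1133 = 0.4162 kg
Cr2O3% on pelt = uptake / pelt * 100 = 0.4162 / 19.8550 * 100 = 2.0964 %
Ts = 80 + k * Cr2O3% = 80 + 9.4560 * 2.0964 = 99.8232 C


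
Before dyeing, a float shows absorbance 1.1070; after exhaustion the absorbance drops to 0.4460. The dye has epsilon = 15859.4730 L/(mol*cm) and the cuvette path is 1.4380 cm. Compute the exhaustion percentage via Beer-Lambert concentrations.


c_initial = A_i / (epsilon * l) = 1.1070 / (15859.4730 * 1.4380) = 4.8540e-05 mol/L
c_final = A_f / (epsilon * l) = 0.4460 / (15859.4730 * 1.4380) = 1.9556e-05 mol/L
Exhaustion = (c_initial - c_final) / c_initial * 100 = (4.8540e-05 - 1.9556e-05) / 4.8540e-05 * 100 = 59.7109 %


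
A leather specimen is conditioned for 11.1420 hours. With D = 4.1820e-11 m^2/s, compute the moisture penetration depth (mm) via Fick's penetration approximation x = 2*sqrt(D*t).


t = 11.1420 hr * 3600 = 40111.2000 s
D * t = 4.1820e-11 * 40111.2000 = 1.6775e-06
x = 2 * sqrt(D*t) = 2 * sqrt(1.6775e-06) = 0.00259033 m = 2.5903 mm


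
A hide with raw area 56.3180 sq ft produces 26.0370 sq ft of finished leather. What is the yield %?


Formula: Yield = finished / raw * 100
Substituting: Yield = 26.0370 / 56.3180 * 100
Result: 46.2321 %


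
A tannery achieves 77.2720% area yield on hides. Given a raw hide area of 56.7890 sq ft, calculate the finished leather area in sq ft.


Formula: finished = raw * yield / 100
Substituting: finished = 56.7890 * 77.2720 / 100
Result: 43.8820 sq ft


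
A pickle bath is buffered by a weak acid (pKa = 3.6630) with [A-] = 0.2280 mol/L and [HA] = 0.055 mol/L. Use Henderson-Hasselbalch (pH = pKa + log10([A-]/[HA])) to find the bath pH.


ratio = [A-] / [HA] = 0.2280 / 0.055 = 4.1455
log10(ratio) = 0.6176
pH = pKa + log10(ratio) = 3.6630 + 0.6176 = 4.2806


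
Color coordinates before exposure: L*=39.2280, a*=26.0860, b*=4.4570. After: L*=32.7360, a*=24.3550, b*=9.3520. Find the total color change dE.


dL = -6.4920, da = -1.7310, db = 4.8950
dE = sqrt((-6.4920)^2 + (-1.7310)^2 + 4.8950^2) = 8.3128


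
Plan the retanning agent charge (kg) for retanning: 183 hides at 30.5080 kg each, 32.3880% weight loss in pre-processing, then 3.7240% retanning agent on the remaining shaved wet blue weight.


Total_raw = N * avg_wt = 183 * 30.5080 = 5582.9640 kg
Substrate = Total_raw * (1 - loss/100) = 5582.9640 * (1 - 32.3880/100) = 3774.7536 kg
Retan = Substrate * pct / 100 = 3774.7536 * 3.7240 / 100 = 140.5718 kg


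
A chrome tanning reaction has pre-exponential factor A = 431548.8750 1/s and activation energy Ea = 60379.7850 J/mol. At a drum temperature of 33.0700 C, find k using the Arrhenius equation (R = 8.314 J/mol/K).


T_K = T_C + 273.15 = 33.0700 + 273.15 = 306.2200 K
exponent = -Ea / (R * T_K) = -60379.7850 / (8.314 * 306.2200) = -23.7164
k = A * exp(exponent) = 431548.8750 * exp(-23.7164) = 2.1634e-05 1/s


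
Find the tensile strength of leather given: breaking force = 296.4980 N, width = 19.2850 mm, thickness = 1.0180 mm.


Formula: TS = force / (width * thickness)
Substituting: TS = 296.4980 / (19.2850 * 1.0180)
Result: 15.1027 N/mm^2


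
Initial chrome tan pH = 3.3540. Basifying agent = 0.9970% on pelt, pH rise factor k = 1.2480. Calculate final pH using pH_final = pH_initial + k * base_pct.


Formula: pH_final = pH_initial + k * base_pct
Substituting: pH_final = 3.3540 + 1.2480 * 0.9970
Result: 4.5983


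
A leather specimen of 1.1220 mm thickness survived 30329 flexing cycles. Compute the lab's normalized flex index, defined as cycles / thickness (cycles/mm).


Formula: Index = cycles / thickness
Substituting: Index = 30329 / 1.1220
Result: 27031.1943 cycles/mm


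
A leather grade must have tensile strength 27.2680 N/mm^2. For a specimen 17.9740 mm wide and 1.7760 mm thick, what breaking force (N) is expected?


Formula: F = TS * w * t
Substituting: F = 27.2680 * 17.9740 * 1.7760
Result: 870.4443 N


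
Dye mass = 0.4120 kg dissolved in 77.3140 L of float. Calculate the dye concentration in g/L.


Formula: Conc = dye_mass(kg) / volume(L) * 1000
Substituting: Conc = 0.4120 / 77.3140 * 1000
Result: 5.3289 g/L


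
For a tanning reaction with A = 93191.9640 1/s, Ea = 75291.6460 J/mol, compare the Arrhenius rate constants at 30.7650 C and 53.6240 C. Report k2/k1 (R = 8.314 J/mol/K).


T1 = 30.7650 + 273.15 = 303.9150 K; T2 = 53.6240 + 273.15 = 326.7740 K
k1 = A * exp(-Ea/(R*T1)) = 93191.9640 * exp(-75291.6460/(8.314*303.9150)) = 1.0674e-08 1/s
k2 = A * exp(-Ea/(R*T2)) = 93191.9640 * exp(-75291.6460/(8.314*326.7740)) = 8.5826e-08 1/s
k2/k1 = 8.5826e-08 / 1.0674e-08 = 8.0403


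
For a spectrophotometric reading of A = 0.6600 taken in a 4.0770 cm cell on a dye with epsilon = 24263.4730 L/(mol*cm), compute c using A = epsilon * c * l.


Formula: c = A / (epsilon * l)
Substituting: c = 0.6600 / (24263.4730 * 4.0770)
Result: 6.6719e-06 mol/L


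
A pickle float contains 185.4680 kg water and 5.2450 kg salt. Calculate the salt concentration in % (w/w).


Formula: Conc = salt / (water + salt) * 100
Substituting: Conc = 5.2450 / (185.4680 + 5.2450) * 100
Result: 2.7502 %


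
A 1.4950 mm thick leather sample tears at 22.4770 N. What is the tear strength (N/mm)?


Formula: Tear strength = force / thickness
Substituting: Tear strength = 22.4770 / 1.4950
Result: 15.0348 N/mm


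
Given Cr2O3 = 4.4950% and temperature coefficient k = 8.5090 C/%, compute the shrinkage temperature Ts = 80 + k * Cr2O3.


Formula: Ts = 80 + k * Cr2O3
Substituting: Ts = 80 + 8.5090 * 4.4950
Result: 118.2480 C


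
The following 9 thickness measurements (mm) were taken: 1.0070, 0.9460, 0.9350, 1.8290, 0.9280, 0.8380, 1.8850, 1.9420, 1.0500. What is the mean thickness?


Formula: Average = sum / n
Substituting: Average = 11.3600 / 9
Result: 1.2622 mm


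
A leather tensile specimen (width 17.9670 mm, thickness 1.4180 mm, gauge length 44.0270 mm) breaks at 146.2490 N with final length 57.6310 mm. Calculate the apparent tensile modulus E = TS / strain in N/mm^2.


TS = F / (w * t) = 146.2490 / (17.9670 * 1.4180) = 5.7404 N/mm^2
strain = (Lf - L0) / L0 = (57.6310 - 44.0270) / 44.0270 = 0.3090
E = TS / strain = 5.7404 / 0.3090 = 18.5778 N/mm^2


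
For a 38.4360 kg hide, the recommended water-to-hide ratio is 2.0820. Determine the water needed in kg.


Formula: Water = hide_weight * ratio
Substituting: Water = 38.4360 * 2.0820
Result: 80.0238 kg


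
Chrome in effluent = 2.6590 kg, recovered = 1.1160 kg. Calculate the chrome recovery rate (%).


Formula: Recovery = recovered / input * 100
Substituting: Recovery = 1.1160 / 2.6590 * 100
Result: 41.9707 %


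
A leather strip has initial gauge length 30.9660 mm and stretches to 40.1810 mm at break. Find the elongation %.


Formula: Elongation = (Lf - L0) / L0 * 100
Substituting: Elongation = (40.1810 - 30.9660) / 30.9660 * 100
Result: 29.7584 %


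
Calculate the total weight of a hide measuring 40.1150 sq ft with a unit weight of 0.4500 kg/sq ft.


Formula: Weight = area * weight_per_sqft
Substituting: Weight = 40.1150 * 0.4500
Result: 18.0518 kg


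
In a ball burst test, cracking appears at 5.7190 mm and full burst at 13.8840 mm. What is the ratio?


Formula: Ratio = crack / burst
Substituting: Ratio = 5.7190 / 13.8840
Result: 0.4119


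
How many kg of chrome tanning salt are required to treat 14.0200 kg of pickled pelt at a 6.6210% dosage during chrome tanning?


Formula: Chrome = substrate * pct / 100
Substituting: Chrome = 14.0200 * 6.6210 / 100
Result: 0.9283 kg


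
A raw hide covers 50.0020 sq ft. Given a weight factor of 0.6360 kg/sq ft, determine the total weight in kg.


Formula: Weight = area * weight_per_sqft
Substituting: Weight = 50.0020 * 0.6360
Result: 31.8013 kg


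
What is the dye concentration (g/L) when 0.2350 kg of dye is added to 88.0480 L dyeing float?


Formula: Conc = dye_mass(kg) / volume(L) * 1000
Substituting: Conc = 0.2350 / 88.0480 * 1000
Result: 2.6690 g/L


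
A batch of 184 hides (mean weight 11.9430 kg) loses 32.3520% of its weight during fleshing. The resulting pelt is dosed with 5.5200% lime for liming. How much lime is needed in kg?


Total_raw = N * avg_wt = 184 * 11.9430 = 2197.5120 kg
Substrate = Total_raw * (1 - loss/100) = 2197.5120 * (1 - 32.3520/100) = 1486.5729 kg
Lime = Substrate * pct / 100 = 1486.5729 * 5.5200 / 100 = 82.0588 kg


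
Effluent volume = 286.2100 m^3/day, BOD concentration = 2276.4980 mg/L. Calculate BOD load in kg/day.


Formula: BOD_load = volume * conc / 1000
Substituting: BOD_load = 286.2100 * 2276.4980 / 1000
Result: 651.5565 kg/day


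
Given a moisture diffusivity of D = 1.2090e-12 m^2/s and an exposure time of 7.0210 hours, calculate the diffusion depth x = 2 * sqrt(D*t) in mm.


t = 7.0210 hr * 3600 = 25275.6000 s
D * t = 1.2090e-12 * 25275.6000 = 3.0558e-08
x = 2 * sqrt(D*t) = 2 * sqrt(3.0558e-08) = 3.4962e-04 m = 0.3496 mm


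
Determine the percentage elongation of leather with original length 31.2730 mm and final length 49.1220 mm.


Formula: Elongation = (Lf - L0) / L0 * 100
Substituting: Elongation = (49.1220 - 31.2730) / 31.2730 * 100
Result: 57.0748 %


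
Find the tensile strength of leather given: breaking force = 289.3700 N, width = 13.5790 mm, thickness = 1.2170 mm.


Formula: TS = force / (width * thickness)
Substituting: TS = 289.3700 / (13.5790 * 1.2170)
Result: 17.5104 N/mm^2


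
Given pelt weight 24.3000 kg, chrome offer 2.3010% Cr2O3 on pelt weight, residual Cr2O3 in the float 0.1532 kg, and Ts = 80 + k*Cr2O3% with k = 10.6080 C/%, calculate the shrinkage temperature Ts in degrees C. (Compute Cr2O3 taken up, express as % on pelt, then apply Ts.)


Offered = pelt * offer_pct / 100 = 24.3000 * 2.3010 / 100 = 0.5591 kg
Uptake = offered - residual = 0.5591 - 0.1532 = 0.4059 kg
Cr2O3% on pelt = uptake / pelt * 100 = 0.4059 / 24.3000 * 100 = 1.6705 %
Ts = 80 + k * Cr2O3% = 80 + 10.6080 * 1.6705 = 97.7212 C


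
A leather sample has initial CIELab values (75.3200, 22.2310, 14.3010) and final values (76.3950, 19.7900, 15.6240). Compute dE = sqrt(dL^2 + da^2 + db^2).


dL = 1.0750, da = -2.4410, db = 1.3230
dE = sqrt(1.0750^2 + (-2.4410)^2 + 1.3230^2) = 2.9773


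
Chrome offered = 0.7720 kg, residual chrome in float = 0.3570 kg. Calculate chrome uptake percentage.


Formula: Uptake = (offered - residual) / offered * 100
Substituting: Uptake = (0.7720 - 0.3570) / 0.7720 * 100
Result: 53.7565 %


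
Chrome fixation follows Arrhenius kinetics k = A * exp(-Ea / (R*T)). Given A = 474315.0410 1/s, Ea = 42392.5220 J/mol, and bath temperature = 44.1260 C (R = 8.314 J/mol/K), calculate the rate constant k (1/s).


T_K = T_C + 273.15 = 44.1260 + 273.15 = 317.2760 K
exponent = -Ea / (R * T_K) = -42392.5220 / (8.314 * 317.2760) = -16.0710
k = A * exp(exponent) = 474315.0410 * exp(-16.0710) = 0.0497204 1/s


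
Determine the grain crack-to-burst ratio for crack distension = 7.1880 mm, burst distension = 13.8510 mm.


Formula: Ratio = crack / burst
Substituting: Ratio = 7.1880 / 13.8510
Result: 0.5190


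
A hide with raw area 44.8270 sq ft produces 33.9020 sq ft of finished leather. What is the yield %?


Formula: Yield = finished / raw * 100
Substituting: Yield = 33.9020 / 44.8270 * 100
Result: 75.6285 %


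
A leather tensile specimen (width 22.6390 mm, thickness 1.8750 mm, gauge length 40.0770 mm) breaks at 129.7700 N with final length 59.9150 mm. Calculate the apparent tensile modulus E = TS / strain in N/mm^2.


TS = F / (w * t) = 129.7700 / (22.6390 * 1.8750) = 3.0571 N/mm^2
strain = (Lf - L0) / L0 = (59.9150 - 40.0770) / 40.0770 = 0.4950
E = TS / strain = 3.0571 / 0.4950 = 6.1761 N/mm^2


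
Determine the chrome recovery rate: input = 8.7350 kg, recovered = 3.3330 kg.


Formula: Recovery = recovered / input * 100
Substituting: Recovery = 3.3330 / 8.7350 * 100
Result: 38.1568 %


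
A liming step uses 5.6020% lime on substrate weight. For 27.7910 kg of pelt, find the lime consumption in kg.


Formula: Lime = substrate * pct / 100
Substituting: Lime = 27.7910 * 5.6020 / 100
Result: 1.5569 kg


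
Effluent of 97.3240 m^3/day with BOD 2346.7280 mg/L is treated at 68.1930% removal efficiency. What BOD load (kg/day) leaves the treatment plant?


Load_in = volume * conc / 1000 = 97.3240 * 2346.7280 / 1000 = 228.3930 kg/day
Removed = Load_in * eff / 100 = 228.3930 * 68.1930 / 100 = 155.7480 kg/day
Load_out = Load_in - Removed = 228.3930 - 155.7480 = 72.6449 kg/day


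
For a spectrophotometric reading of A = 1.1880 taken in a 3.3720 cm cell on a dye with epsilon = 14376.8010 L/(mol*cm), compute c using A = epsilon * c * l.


Formula: c = A / (epsilon * l)
Substituting: c = 1.1880 / (14376.8010 * 3.3720)
Result: 2.4506e-05 mol/L


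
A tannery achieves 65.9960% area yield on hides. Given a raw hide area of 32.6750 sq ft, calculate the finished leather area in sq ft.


Formula: finished = raw * yield / 100
Substituting: finished = 32.6750 * 65.9960 / 100
Result: 21.5642 sq ft


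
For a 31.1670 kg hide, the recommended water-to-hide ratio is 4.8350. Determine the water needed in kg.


Formula: Water = hide_weight * ratio
Substituting: Water = 31.1670 * 4.8350
Result: 150.6924 kg


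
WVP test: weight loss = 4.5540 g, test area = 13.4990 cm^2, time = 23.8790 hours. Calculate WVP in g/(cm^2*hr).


Formula: WVP = loss / (area * time)
Substituting: WVP = 4.5540 / (13.4990 * 23.8790)
Result: 0.0141278 g/(cm^2*hr)


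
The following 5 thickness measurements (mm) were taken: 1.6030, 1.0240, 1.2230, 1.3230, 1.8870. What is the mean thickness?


Formula: Average = sum / n
Substituting: Average = 7.0600 / 5
Result: 1.4120 mm


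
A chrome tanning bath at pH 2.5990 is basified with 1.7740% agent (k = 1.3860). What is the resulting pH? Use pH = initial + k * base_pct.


Formula: pH_final = pH_initial + k * base_pct
Substituting: pH_final = 2.5990 + 1.3860 * 1.7740
Result: 5.0578


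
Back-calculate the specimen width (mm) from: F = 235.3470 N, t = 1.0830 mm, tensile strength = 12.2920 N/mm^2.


Formula: w = F / (TS * t)
Substituting: w = 235.3470 / (12.2920 * 1.0830)
Result: 17.6790 mm


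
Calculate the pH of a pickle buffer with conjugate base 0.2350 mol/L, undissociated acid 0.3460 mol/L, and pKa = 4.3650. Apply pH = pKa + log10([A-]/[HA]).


ratio = [A-] / [HA] = 0.2350 / 0.3460 = 0.6792
log10(ratio) = -0.1680
pH = pKa + log10(ratio) = 4.3650 - 0.1680 = 4.1970


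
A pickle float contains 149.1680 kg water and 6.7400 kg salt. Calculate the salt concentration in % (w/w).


Formula: Conc = salt / (water + salt) * 100
Substituting: Conc = 6.7400 / (149.1680 + 6.7400) * 100
Result: 4.3231 %


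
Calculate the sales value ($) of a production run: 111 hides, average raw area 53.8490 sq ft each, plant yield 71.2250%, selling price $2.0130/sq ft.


Raw_total = N * avg_area = 111 * 53.8490 = 5977.2390 sq ft
Finished = Raw_total * yield / 100 = 5977.2390 * 71.2250 / 100 = 4257.2885 sq ft
Value = Finished * price = 4257.2885 * 2.0130 = 8569.9217 $


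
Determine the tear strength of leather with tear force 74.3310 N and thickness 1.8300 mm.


Formula: Tear strength = force / thickness
Substituting: Tear strength = 74.3310 / 1.8300
Result: 40.6180 N/mm


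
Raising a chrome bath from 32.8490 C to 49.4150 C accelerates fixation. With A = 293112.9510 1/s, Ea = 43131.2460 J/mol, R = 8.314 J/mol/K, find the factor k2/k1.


T1 = 32.8490 + 273.15 = 305.9990 K; T2 = 49.4150 + 273.15 = 322.5650 K
k1 = A * exp(-Ea/(R*T1)) = 293112.9510 * exp(-43131.2460/(8.314*305.9990)) = 0.012711 1/s
k2 = A * exp(-Ea/(R*T2)) = 293112.9510 * exp(-43131.2460/(8.314*322.5650)) = 0.0303609 1/s
k2/k1 = 0.0303609 / 0.012711 = 2.3886


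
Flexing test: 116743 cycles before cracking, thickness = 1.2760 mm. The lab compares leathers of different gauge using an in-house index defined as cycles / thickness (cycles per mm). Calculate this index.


Formula: Index = cycles / thickness
Substituting: Index = 116743 / 1.2760
Result: 91491.3793 cycles/mm


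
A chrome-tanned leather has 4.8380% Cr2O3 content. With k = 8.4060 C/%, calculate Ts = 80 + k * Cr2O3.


Formula: Ts = 80 + k * Cr2O3
Substituting: Ts = 80 + 8.4060 * 4.8380
Result: 120.6682 C


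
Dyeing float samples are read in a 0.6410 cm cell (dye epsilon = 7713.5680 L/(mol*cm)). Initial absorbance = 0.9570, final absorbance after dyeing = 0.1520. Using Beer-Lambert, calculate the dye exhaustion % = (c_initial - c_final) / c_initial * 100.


c_initial = A_i / (epsilon * l) = 0.9570 / (7713.5680 * 0.6410) = 1.9355e-04 mol/L
c_final = A_f / (epsilon * l) = 0.1520 / (7713.5680 * 0.6410) = 3.0742e-05 mol/L
Exhaustion = (c_initial - c_final) / c_initial * 100 = (1.9355e-04 - 3.0742e-05) / 1.9355e-04 * 100 = 84.1170 %


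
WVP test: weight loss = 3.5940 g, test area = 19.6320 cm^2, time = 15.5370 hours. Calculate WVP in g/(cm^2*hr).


Formula: WVP = loss / (area * time)
Substituting: WVP = 3.5940 / (19.6320 * 15.5370)
Result: 0.0117827 g/(cm^2*hr)


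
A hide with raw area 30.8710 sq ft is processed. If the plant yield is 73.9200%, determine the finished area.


Formula: finished = raw * yield / 100
Substituting: finished = 30.8710 * 73.9200 / 100
Result: 22.8198 sq ft


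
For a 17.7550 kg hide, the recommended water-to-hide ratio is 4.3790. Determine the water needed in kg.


Formula: Water = hide_weight * ratio
Substituting: Water = 17.7550 * 4.3790
Result: 77.7491 kg


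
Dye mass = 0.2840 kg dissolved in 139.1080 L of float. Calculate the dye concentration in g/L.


Formula: Conc = dye_mass(kg) / volume(L) * 1000
Substituting: Conc = 0.2840 / 139.1080 * 1000
Result: 2.0416 g/L


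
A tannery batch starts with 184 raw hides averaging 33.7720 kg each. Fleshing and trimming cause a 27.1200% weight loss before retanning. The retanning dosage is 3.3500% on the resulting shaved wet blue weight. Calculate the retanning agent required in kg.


Total_raw = N * avg_wt = 184 * 33.7720 = 6214.0480 kg
Substrate = Total_raw * (1 - loss/100) = 6214.0480 * (1 - 27.1200/100) = 4528.7982 kg
Retan = Substrate * pct / 100 = 4528.7982 * 3.3500 / 100 = 151.7147 kg


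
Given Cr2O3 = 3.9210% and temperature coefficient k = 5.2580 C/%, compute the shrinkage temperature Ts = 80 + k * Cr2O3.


Formula: Ts = 80 + k * Cr2O3
Substituting: Ts = 80 + 5.2580 * 3.9210
Result: 100.6166 C


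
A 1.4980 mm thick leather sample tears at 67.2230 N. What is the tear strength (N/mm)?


Formula: Tear strength = force / thickness
Substituting: Tear strength = 67.2230 / 1.4980
Result: 44.8752 N/mm


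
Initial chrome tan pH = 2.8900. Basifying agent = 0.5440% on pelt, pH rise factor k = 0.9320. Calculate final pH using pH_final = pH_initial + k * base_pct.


Formula: pH_final = pH_initial + k * base_pct
Substituting: pH_final = 2.8900 + 0.9320 * 0.5440
Result: 3.3970


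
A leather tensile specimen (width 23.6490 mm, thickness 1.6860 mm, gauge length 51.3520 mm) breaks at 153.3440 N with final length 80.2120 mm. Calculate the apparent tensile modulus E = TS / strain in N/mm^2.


TS = F / (w * t) = 153.3440 / (23.6490 * 1.6860) = 3.8459 N/mm^2
strain = (Lf - L0) / L0 = (80.2120 - 51.3520) / 51.3520 = 0.5620
E = TS / strain = 3.8459 / 0.5620 = 6.8432 N/mm^2


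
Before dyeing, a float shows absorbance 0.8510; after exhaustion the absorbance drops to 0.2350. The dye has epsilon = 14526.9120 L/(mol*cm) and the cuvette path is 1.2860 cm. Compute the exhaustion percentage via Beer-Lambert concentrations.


c_initial = A_i / (epsilon * l) = 0.8510 / (14526.9120 * 1.2860) = 4.5553e-05 mol/L
c_final = A_f / (epsilon * l) = 0.2350 / (14526.9120 * 1.2860) = 1.2579e-05 mol/L
Exhaustion = (c_initial - c_final) / c_initial * 100 = (4.5553e-05 - 1.2579e-05) / 4.5553e-05 * 100 = 72.3854 %


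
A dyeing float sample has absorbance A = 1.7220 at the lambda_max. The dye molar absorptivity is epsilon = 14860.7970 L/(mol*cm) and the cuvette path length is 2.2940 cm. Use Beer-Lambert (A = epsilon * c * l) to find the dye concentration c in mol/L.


Formula: c = A / (epsilon * l)
Substituting: c = 1.7220 / (14860.7970 * 2.2940)
Result: 5.0512e-05 mol/L


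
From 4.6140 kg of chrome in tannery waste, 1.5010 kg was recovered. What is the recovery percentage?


Formula: Recovery = recovered / input * 100
Substituting: Recovery = 1.5010 / 4.6140 * 100
Result: 32.5314 %


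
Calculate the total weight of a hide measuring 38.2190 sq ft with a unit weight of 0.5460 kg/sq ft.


Formula: Weight = area * weight_per_sqft
Substituting: Weight = 38.2190 * 0.5460
Result: 20.8676 kg


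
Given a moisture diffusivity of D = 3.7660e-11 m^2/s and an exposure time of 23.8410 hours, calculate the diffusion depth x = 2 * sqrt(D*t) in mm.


t = 23.8410 hr * 3600 = 85827.6000 s
D * t = 3.7660e-11 * 85827.6000 = 3.2323e-06
x = 2 * sqrt(D*t) = 2 * sqrt(3.2323e-06) = 0.0035957 m = 3.5957 mm


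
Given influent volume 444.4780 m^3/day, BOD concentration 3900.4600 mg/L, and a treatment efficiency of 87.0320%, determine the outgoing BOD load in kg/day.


Load_in = volume * conc / 1000 = 444.4780 * 3900.4600 / 1000 = 1733.6687 kg/day
Removed = Load_in * eff / 100 = 1733.6687 * 87.0320 / 100 = 1508.8465 kg/day
Load_out = Load_in - Removed = 1733.6687 - 1508.8465 = 224.8222 kg/day


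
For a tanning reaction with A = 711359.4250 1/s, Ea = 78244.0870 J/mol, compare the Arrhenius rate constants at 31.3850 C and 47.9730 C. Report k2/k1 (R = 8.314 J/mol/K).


T1 = 31.3850 + 273.15 = 304.5350 K; T2 = 47.9730 + 273.15 = 321.1230 K
k1 = A * exp(-Ea/(R*T1)) = 711359.4250 * exp(-78244.0870/(8.314*304.5350)) = 2.6976e-08 1/s
k2 = A * exp(-Ea/(R*T2)) = 711359.4250 * exp(-78244.0870/(8.314*321.1230)) = 1.3312e-07 1/s
k2/k1 = 1.3312e-07 / 2.6976e-08 = 4.9350


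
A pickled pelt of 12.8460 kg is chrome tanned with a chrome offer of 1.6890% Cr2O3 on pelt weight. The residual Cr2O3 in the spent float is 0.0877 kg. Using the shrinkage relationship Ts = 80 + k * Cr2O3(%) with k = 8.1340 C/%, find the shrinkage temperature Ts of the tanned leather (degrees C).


Offered = pelt * offer_pct / 100 = 12.8460 * 1.6890 / 100 = 0.2170 kg
Uptake = offered - residual = 0.2170 - 0.0877 = 0.1293 kg
Cr2O3% on pelt = uptake / pelt * 100 = 0.1293 / 12.8460 * 100 = 1.0063 %
Ts = 80 + k * Cr2O3% = 80 + 8.1340 * 1.0063 = 88.1852 C


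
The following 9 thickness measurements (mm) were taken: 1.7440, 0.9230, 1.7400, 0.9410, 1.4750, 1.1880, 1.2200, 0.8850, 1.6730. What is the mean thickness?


Formula: Average = sum / n
Substituting: Average = 11.7890 / 9
Result: 1.3099 mm


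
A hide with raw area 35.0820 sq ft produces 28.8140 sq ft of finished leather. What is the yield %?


Formula: Yield = finished / raw * 100
Substituting: Yield = 28.8140 / 35.0820 * 100
Result: 82.1333 %


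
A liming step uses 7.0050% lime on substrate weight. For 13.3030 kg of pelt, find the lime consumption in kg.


Formula: Lime = substrate * pct / 100
Substituting: Lime = 13.3030 * 7.0050 / 100
Result: 0.9319 kg


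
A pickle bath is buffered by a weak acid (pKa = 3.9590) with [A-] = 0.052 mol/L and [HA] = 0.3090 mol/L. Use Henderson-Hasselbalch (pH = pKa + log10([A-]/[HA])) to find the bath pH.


ratio = [A-] / [HA] = 0.052 / 0.3090 = 0.1683
log10(ratio) = -0.7740
pH = pKa + log10(ratio) = 3.9590 - 0.7740 = 3.1850


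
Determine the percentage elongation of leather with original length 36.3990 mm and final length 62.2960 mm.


Formula: Elongation = (Lf - L0) / L0 * 100
Substituting: Elongation = (62.2960 - 36.3990) / 36.3990 * 100
Result: 71.1476 %


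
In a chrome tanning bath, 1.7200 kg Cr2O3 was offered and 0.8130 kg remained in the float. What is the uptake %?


Formula: Uptake = (offered - residual) / offered * 100
Substituting: Uptake = (1.7200 - 0.8130) / 1.7200 * 100
Result: 52.7326 %


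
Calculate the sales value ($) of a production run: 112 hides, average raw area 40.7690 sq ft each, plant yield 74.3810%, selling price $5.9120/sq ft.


Raw_total = N * avg_area = 112 * 40.7690 = 4566.1280 sq ft
Finished = Raw_total * yield / 100 = 4566.1280 * 74.3810 / 100 = 3396.3317 sq ft
Value = Finished * price = 3396.3317 * 5.9120 = 20079.1128 $


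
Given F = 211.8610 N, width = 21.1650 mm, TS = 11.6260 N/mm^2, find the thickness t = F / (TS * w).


Formula: t = F / (TS * w)
Substituting: t = 211.8610 / (11.6260 * 21.1650)
Result: 0.8610 mm


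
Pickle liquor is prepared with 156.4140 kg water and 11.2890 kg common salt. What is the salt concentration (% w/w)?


Formula: Conc = salt / (water + salt) * 100
Substituting: Conc = 11.2890 / (156.4140 + 11.2890) * 100
Result: 6.7315 %


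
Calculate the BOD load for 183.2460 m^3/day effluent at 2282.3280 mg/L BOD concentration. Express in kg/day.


Formula: BOD_load = volume * conc / 1000
Substituting: BOD_load = 183.2460 * 2282.3280 / 1000
Result: 418.2275 kg/day


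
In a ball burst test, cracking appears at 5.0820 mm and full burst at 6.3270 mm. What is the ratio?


Formula: Ratio = crack / burst
Substituting: Ratio = 5.0820 / 6.3270
Result: 0.8032


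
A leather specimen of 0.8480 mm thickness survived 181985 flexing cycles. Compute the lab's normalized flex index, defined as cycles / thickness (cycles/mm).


Formula: Index = cycles / thickness
Substituting: Index = 181985 / 0.8480
Result: 214604.9528 cycles/mm


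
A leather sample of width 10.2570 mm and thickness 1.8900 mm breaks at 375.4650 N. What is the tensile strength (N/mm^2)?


Formula: TS = force / (width * thickness)
Substituting: TS = 375.4650 / (10.2570 * 1.8900)
Result: 19.3681 N/mm^2


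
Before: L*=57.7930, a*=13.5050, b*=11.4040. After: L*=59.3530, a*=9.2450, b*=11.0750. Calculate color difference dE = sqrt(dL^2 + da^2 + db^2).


dL = 1.5600, da = -4.2600, db = -0.3290
dE = sqrt(1.5600^2 + (-4.2600)^2 + (-0.3290)^2) = 4.5486


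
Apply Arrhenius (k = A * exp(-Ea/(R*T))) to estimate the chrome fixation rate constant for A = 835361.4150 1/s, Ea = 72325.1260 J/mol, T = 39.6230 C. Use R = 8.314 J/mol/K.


T_K = T_C + 273.15 = 39.6230 + 273.15 = 312.7730 K
exponent = -Ea / (R * T_K) = -72325.1260 / (8.314 * 312.7730) = -27.8131
k = A * exp(exponent) = 835361.4150 * exp(-27.8131) = 6.9628e-07 1/s


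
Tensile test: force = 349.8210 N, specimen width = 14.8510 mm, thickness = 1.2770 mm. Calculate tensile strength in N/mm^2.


Formula: TS = force / (width * thickness)
Substituting: TS = 349.8210 / (14.8510 * 1.2770)
Result: 18.4459 N/mm^2


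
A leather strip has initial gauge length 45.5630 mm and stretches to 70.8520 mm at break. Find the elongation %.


Formula: Elongation = (Lf - L0) / L0 * 100
Substituting: Elongation = (70.8520 - 45.5630) / 45.5630 * 100
Result: 55.5034 %


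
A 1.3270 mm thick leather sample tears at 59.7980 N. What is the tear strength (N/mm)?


Formula: Tear strength = force / thickness
Substituting: Tear strength = 59.7980 / 1.3270
Result: 45.0625 N/mm


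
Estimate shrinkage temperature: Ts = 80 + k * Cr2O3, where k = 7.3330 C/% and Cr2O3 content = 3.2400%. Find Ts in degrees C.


Formula: Ts = 80 + k * Cr2O3
Substituting: Ts = 80 + 7.3330 * 3.2400
Result: 103.7589 C


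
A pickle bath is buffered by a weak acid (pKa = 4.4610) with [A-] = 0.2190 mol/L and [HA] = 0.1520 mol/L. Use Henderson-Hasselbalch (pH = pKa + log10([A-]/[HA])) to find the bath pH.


ratio = [A-] / [HA] = 0.2190 / 0.1520 = 1.4408
log10(ratio) = 0.1586
pH = pKa + log10(ratio) = 4.4610 + 0.1586 = 4.6196


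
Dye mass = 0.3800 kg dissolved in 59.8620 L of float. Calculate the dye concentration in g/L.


Formula: Conc = dye_mass(kg) / volume(L) * 1000
Substituting: Conc = 0.3800 / 59.8620 * 1000
Result: 6.3479 g/L


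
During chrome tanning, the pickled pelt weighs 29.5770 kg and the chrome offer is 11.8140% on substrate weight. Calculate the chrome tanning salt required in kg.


Formula: Chrome = substrate * pct / 100
Substituting: Chrome = 29.5770 * 11.8140 / 100
Result: 3.4942 kg


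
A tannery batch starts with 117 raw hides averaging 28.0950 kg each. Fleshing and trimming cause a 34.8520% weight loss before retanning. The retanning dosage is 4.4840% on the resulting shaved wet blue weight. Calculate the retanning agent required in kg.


Total_raw = N * avg_wt = 117 * 28.0950 = 3287.1150 kg
Substrate = Total_raw * (1 - loss/100) = 3287.1150 * (1 - 34.8520/100) = 2141.4897 kg
Retan = Substrate * pct / 100 = 2141.4897 * 4.4840 / 100 = 96.0244 kg


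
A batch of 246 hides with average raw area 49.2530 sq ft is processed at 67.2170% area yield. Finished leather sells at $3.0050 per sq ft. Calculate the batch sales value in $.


Raw_total = N * avg_area = 246 * 49.2530 = 12116.2380 sq ft
Finished = Raw_total * yield / 100 = 12116.2380 * 67.2170 / 100 = 8144.1717 sq ft
Value = Finished * price = 8144.1717 * 3.0050 = 24473.2359 $


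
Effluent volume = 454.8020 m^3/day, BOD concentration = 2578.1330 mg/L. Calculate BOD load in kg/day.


Formula: BOD_load = volume * conc / 1000
Substituting: BOD_load = 454.8020 * 2578.1330 / 1000
Result: 1172.5400 kg/day


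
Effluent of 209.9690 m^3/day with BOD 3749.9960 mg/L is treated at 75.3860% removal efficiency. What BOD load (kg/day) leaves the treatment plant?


Load_in = volume * conc / 1000 = 209.9690 * 3749.9960 / 1000 = 787.3829 kg/day
Removed = Load_in * eff / 100 = 787.3829 * 75.3860 / 100 = 593.5765 kg/day
Load_out = Load_in - Removed = 787.3829 - 593.5765 = 193.8064 kg/day


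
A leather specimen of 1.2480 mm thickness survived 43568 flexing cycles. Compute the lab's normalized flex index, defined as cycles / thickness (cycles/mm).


Formula: Index = cycles / thickness
Substituting: Index = 43568 / 1.2480
Result: 34910.2564 cycles/mm


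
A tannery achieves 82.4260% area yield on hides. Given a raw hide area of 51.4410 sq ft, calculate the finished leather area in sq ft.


Formula: finished = raw * yield / 100
Substituting: finished = 51.4410 * 82.4260 / 100
Result: 42.4008 sq ft


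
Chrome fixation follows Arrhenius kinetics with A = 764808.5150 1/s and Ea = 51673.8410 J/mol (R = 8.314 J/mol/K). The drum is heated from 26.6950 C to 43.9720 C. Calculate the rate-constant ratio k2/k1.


T1 = 26.6950 + 273.15 = 299.8450 K; T2 = 43.9720 + 273.15 = 317.1220 K
k1 = A * exp(-Ea/(R*T1)) = 764808.5150 * exp(-51673.8410/(8.314*299.8450)) = 7.6096e-04 1/s
k2 = A * exp(-Ea/(R*T2)) = 764808.5150 * exp(-51673.8410/(8.314*317.1220)) = 0.002354 1/s
k2/k1 = 0.002354 / 7.6096e-04 = 3.0935


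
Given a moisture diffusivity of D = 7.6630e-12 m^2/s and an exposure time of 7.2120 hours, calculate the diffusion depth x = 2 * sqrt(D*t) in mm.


t = 7.2120 hr * 3600 = 25963.2000 s
D * t = 7.6630e-12 * 25963.2000 = 1.9896e-07
x = 2 * sqrt(D*t) = 2 * sqrt(1.9896e-07) = 8.9209e-04 m = 0.8921 mm


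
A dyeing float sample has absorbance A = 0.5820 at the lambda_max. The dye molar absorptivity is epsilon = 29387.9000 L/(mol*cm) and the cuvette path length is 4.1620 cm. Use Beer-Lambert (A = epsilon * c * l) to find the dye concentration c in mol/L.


Formula: c = A / (epsilon * l)
Substituting: c = 0.5820 / (29387.9000 * 4.1620)
Result: 4.7583e-06 mol/L


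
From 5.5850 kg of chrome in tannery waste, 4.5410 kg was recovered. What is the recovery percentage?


Formula: Recovery = recovered / input * 100
Substituting: Recovery = 4.5410 / 5.5850 * 100
Result: 81.3071 %


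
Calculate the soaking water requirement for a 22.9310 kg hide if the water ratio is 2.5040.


Formula: Water = hide_weight * ratio
Substituting: Water = 22.9310 * 2.5040
Result: 57.4192 kg


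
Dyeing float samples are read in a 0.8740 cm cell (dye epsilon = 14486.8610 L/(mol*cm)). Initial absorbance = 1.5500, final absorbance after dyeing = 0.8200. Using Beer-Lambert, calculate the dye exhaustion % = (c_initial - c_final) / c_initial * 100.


c_initial = A_i / (epsilon * l) = 1.5500 / (14486.8610 * 0.8740) = 1.2242e-04 mol/L
c_final = A_f / (epsilon * l) = 0.8200 / (14486.8610 * 0.8740) = 6.4763e-05 mol/L
Exhaustion = (c_initial - c_final) / c_initial * 100 = (1.2242e-04 - 6.4763e-05) / 1.2242e-04 * 100 = 47.0968 %


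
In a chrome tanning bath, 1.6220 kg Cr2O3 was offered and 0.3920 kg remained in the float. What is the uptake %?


Formula: Uptake = (offered - residual) / offered * 100
Substituting: Uptake = (1.6220 - 0.3920) / 1.6220 * 100
Result: 75.8323 %


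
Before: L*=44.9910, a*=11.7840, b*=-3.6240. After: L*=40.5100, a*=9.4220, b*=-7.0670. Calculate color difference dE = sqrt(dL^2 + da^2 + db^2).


dL = -4.4810, da = -2.3620, db = -3.4430
dE = sqrt((-4.4810)^2 + (-2.3620)^2 + (-3.4430)^2) = 6.1248


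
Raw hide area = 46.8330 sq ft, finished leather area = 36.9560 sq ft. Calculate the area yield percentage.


Formula: Yield = finished / raw * 100
Substituting: Yield = 36.9560 / 46.8330 * 100
Result: 78.9102 %


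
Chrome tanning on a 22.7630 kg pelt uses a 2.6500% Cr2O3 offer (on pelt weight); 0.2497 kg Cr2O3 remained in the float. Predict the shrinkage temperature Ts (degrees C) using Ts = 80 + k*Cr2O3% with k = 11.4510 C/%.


Offered = pelt * offer_pct / 100 = 22.7630 * 2.6500 / 100 = 0.6032 kg
Uptake = offered - residual = 0.6032 - 0.2497 = 0.3535 kg
Cr2O3% on pelt = uptake / pelt * 100 = 0.3535 / 22.7630 * 100 = 1.5530 %
Ts = 80 + k * Cr2O3% = 80 + 11.4510 * 1.5530 = 97.7839 C


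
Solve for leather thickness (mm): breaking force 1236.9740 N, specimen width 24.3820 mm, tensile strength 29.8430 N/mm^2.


Formula: t = F / (TS * w)
Substituting: t = 1236.9740 / (29.8430 * 24.3820)
Result: 1.7000 mm


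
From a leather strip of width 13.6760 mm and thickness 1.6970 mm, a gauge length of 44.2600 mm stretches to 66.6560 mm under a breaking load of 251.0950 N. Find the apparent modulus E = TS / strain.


TS = F / (w * t) = 251.0950 / (13.6760 * 1.6970) = 10.8192 N/mm^2
strain = (Lf - L0) / L0 = (66.6560 - 44.2600) / 44.2600 = 0.5060
E = TS / strain = 10.8192 / 0.5060 = 21.3815 N/mm^2


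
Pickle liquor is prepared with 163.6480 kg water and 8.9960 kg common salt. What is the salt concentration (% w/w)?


Formula: Conc = salt / (water + salt) * 100
Substituting: Conc = 8.9960 / (163.6480 + 8.9960) * 100
Result: 5.2107 %


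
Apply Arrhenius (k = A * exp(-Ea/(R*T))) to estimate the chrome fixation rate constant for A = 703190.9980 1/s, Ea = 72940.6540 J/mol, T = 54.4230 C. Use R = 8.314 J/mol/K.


T_K = T_C + 273.15 = 54.4230 + 273.15 = 327.5730 K
exponent = -Ea / (R * T_K) = -72940.6540 / (8.314 * 327.5730) = -26.7825
k = A * exp(exponent) = 703190.9980 * exp(-26.7825) = 1.6427e-06 1/s


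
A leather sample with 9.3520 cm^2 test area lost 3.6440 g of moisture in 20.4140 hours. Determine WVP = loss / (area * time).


Formula: WVP = loss / (area * time)
Substituting: WVP = 3.6440 / (9.3520 * 20.4140)
Result: 0.0190874 g/(cm^2*hr)


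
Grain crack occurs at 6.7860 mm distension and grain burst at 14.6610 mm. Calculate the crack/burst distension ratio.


Formula: Ratio = crack / burst
Substituting: Ratio = 6.7860 / 14.6610
Result: 0.4629


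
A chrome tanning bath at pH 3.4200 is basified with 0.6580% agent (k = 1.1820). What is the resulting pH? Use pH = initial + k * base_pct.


Formula: pH_final = pH_initial + k * base_pct
Substituting: pH_final = 3.4200 + 1.1820 * 0.6580
Result: 4.1978


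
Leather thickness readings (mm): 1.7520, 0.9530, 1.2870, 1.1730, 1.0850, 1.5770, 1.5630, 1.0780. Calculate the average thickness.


Formula: Average = sum / n
Substituting: Average = 10.4680 / 8
Result: 1.3085 mm


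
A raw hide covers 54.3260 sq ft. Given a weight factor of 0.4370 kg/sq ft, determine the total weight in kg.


Formula: Weight = area * weight_per_sqft
Substituting: Weight = 54.3260 * 0.4370
Result: 23.7405 kg


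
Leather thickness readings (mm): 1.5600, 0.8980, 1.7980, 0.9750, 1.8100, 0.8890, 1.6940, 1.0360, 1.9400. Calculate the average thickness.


Formula: Average = sum / n
Substituting: Average = 12.6000 / 9
Result: 1.4000 mm
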